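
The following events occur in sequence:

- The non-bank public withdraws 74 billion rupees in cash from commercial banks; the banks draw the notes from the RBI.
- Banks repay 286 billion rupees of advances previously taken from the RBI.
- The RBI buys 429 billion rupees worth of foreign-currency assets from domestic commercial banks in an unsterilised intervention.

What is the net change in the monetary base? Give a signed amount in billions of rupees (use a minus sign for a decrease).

Currency withdrawal 74 billion rupees: just a shift between currency and reserves — both are base money → 0.
Discount-window repayment 286 billion rupees: RBI balance sheet contracts → −286B.
FX purchase 429 billion rupees: RBI balance sheet expands → +429B.
Net: 0 − 286 + 429 = +143 billion.

+143 billion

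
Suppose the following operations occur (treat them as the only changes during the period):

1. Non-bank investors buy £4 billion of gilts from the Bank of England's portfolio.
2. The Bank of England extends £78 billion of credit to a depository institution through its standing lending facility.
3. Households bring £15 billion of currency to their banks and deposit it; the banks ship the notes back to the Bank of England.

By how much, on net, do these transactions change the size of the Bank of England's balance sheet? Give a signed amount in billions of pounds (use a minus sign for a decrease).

Asset sale (to non-banks) £4 billion: a Bank of England asset is shed → −£4B.
Discount-window loan £78 billion: a Bank of England asset is acquired → +£78B.
Currency deposit £15 billion: only the composition of liabilities changes → 0.
Net: −4 + 78 + 0 = +£74 billion.

+£74 billion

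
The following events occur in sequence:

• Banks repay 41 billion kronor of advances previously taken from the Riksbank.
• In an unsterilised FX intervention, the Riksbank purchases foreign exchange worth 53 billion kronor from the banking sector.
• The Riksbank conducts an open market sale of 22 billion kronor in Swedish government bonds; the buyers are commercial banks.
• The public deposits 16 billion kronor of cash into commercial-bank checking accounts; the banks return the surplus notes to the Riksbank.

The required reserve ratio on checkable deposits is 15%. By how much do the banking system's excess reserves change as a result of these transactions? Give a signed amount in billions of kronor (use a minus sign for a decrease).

Discount-window repayment 41 billion kronor: reserves −41B, deposits 0.
FX purchase 53 billion kronor: reserves +53B, deposits 0.
OMO sale (to banks) 22 billion kronor: reserves −22B, deposits 0.
Currency deposit 16 billion kronor: reserves +16B, deposits +16B.
Totals: Δreserves = +6B, Δdeposits = +16B.
Δrequired reserves = 15% × +16B = +2.4B.
Δexcess reserves = Δreserves − Δrequired = +6B − (+2.4B) = +3.6 billion.

+3.6 billion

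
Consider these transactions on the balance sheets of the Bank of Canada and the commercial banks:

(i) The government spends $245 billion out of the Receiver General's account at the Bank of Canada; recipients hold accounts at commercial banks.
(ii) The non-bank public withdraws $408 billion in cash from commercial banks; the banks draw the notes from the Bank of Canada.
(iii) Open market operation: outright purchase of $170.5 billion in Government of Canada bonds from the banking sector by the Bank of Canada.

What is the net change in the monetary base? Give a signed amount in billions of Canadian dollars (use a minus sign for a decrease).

+$415.5 billion

Bank of Canada balance sheet:
  Assets:      Securities +$170.5B
  Liabilities: Bank reserves +$7.5B, Currency in circulation +$408B, Government deposits −$245B
Commercial banking system:
  Assets:      Reserves at CB +$7.5B, Securities −$170.5B
  Liabilities: Checkable deposits −$163B
Monetary base = currency + reserves: +$408B + (+$7.5B) = +$415.5 billion.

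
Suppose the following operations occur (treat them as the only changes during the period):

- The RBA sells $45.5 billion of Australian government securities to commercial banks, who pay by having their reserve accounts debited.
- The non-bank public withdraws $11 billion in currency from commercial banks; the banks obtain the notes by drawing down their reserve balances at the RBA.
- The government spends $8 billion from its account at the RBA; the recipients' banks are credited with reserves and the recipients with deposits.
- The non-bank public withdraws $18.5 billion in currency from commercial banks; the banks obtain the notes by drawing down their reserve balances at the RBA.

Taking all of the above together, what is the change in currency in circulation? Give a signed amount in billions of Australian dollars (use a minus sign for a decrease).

RBA balance sheet:
  Assets:      Securities −$45.5B
  Liabilities: Bank reserves −$67B, Currency in circulation +$29.5B, Government deposits −$8B
Commercial banking system:
  Assets:      Reserves at CB −$67B, Securities +$45.5B
  Liabilities: Checkable deposits −$21.5B
So the change in currency in circulation is +$29.5 billion.

+$29.5 billion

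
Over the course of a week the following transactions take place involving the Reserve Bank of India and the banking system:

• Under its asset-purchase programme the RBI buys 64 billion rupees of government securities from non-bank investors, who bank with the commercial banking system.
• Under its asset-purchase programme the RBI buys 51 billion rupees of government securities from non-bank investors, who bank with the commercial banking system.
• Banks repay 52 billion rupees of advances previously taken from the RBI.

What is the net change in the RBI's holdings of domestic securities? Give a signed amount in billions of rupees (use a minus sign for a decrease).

Asset purchase (from non-banks) 64 billion rupees: securities added to the RBI's portfolio → +64B.
Asset purchase (from non-banks) 51 billion rupees: securities added to the RBI's portfolio → +51B.
Discount-window repayment 52 billion rupees: the RBI's securities portfolio is untouched → 0.
Net: 64 + 51 + 0 = +115 billion.

+115 billion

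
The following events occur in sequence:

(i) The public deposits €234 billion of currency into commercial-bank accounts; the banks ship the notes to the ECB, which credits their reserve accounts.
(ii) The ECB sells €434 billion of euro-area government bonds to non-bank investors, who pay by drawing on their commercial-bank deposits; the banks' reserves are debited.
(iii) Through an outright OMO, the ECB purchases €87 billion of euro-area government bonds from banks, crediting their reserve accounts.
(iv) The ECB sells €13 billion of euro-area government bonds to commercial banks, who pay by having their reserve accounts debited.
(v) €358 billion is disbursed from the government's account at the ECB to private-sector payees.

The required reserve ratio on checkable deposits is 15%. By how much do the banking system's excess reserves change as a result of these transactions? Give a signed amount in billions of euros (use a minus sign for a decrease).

+€208.3 billion

Currency deposit €234 billion: reserves +€234B, deposits +€234B.
Asset sale (to non-banks) €434 billion: reserves −€434B, deposits −€434B.
OMO purchase (from banks) €87 billion: reserves +€87B, deposits 0.
OMO sale (to banks) €13 billion: reserves −€13B, deposits 0.
Government spending €358 billion: reserves +€358B, deposits +€358B.
Totals: Δreserves = +€232B, Δdeposits = +€158B.
Δrequired reserves = 15% × +€158B = +€23.7B.
Δexcess reserves = Δreserves − Δrequired = +€232B − (+€23.7B) = +€208.3 billion.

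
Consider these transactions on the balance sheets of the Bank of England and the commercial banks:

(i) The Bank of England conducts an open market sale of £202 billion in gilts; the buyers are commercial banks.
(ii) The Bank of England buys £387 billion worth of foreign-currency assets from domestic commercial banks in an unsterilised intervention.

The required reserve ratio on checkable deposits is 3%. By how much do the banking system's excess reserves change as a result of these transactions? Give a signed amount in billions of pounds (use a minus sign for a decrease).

OMO sale (to banks) £202 billion: reserves −£202B, deposits 0.
FX purchase £387 billion: reserves +£387B, deposits 0.
Totals: Δreserves = +£185B, Δdeposits = 0.
Δrequired reserves = 3% × 0 = 0.
Δexcess reserves = Δreserves − Δrequired = +£185B − (0) = +£185 billion.

+£185 billion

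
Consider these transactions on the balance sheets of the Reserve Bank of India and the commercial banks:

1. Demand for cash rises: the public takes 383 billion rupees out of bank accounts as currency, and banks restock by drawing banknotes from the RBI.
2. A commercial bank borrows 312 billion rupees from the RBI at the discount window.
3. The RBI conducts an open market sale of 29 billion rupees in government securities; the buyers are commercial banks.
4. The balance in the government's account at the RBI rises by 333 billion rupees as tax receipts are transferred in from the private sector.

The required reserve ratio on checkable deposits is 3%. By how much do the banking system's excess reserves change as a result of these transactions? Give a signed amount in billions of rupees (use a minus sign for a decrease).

Currency withdrawal 383 billion rupees: reserves −383B, deposits −383B.
Discount-window loan 312 billion rupees: reserves +312B, deposits 0.
OMO sale (to banks) 29 billion rupees: reserves −29B, deposits 0.
Government account inflow 333 billion rupees: reserves −333B, deposits −333B.
Totals: Δreserves = −433B, Δdeposits = −716B.
Δrequired reserves = 3% × −716B = −21.48B.
Δexcess reserves = Δreserves − Δrequired = −433B − (−21.48B) = -411.52 billion.

-411.52 billion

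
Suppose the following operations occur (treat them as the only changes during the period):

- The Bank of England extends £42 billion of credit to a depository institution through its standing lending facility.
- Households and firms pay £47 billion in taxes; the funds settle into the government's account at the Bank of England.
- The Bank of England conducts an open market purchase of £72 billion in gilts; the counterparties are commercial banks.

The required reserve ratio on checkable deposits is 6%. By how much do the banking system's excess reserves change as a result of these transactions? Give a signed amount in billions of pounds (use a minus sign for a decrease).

Discount-window loan £42 billion: reserves +£42B, deposits 0.
Government account inflow £47 billion: reserves −£47B, deposits −£47B.
OMO purchase (from banks) £72 billion: reserves +£72B, deposits 0.
Totals: Δreserves = +£67B, Δdeposits = −£47B.
Δrequired reserves = 6% × −£47B = −£2.82B.
Δexcess reserves = Δreserves − Δrequired = +£67B − (−£2.82B) = +£69.82 billion.

+£69.82 billion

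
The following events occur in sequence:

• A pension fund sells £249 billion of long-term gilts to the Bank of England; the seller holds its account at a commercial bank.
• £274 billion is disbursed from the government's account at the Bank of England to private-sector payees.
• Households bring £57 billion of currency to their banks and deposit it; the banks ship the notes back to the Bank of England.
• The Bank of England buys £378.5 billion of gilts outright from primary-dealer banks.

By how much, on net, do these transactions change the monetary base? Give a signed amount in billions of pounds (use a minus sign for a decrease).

+£901.5 billion

Bank of England balance sheet:
  Assets:      Securities +£627.5B
  Liabilities: Bank reserves +£958.5B, Currency in circulation −£57B, Government deposits −£274B
Monetary base = currency + reserves: −£57B + (+£958.5B) = +£901.5 billion.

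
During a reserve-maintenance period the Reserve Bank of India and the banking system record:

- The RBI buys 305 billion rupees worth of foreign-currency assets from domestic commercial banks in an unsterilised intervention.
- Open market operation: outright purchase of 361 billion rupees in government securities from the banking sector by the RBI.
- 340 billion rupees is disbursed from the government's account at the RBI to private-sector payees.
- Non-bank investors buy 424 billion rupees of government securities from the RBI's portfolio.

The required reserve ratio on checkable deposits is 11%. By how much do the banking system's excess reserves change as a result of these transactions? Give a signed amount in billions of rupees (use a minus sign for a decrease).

FX purchase 305 billion rupees: reserves +305B, deposits 0.
OMO purchase (from banks) 361 billion rupees: reserves +361B, deposits 0.
Government spending 340 billion rupees: reserves +340B, deposits +340B.
Asset sale (to non-banks) 424 billion rupees: reserves −424B, deposits −424B.
Totals: Δreserves = +582B, Δdeposits = −84B.
Δrequired reserves = 11% × −84B = −9.24B.
Δexcess reserves = Δreserves − Δrequired = +582B − (−9.24B) = +591.24 billion.

+591.24 billion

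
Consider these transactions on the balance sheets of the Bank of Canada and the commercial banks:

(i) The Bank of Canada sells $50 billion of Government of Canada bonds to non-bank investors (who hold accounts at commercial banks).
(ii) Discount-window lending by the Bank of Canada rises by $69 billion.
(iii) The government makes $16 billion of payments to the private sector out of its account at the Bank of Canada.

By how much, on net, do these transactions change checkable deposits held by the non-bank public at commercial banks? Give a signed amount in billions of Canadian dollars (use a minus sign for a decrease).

-$34 billion

Asset sale (to non-banks) $50 billion: non-bank counterparties' bank balances fall → −$50B.
Discount-window loan $69 billion: the counterparty is a bank, so public deposits are unchanged → 0.
Government spending $16 billion: non-bank counterparties' bank balances rise → +$16B.
Net: −50 + 0 + 16 = -$34 billion.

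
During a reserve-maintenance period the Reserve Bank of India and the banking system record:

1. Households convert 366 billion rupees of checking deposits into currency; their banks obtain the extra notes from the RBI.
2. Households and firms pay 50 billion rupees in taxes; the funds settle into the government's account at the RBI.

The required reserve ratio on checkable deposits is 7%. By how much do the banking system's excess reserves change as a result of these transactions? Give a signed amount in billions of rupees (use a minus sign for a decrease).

-386.88 billion

Currency withdrawal 366 billion rupees: reserves −366B, deposits −366B.
Government account inflow 50 billion rupees: reserves −50B, deposits −50B.
Totals: Δreserves = −416B, Δdeposits = −416B.
Δrequired reserves = 7% × −416B = −29.12B.
Δexcess reserves = Δreserves − Δrequired = −416B − (−29.12B) = -386.88 billion.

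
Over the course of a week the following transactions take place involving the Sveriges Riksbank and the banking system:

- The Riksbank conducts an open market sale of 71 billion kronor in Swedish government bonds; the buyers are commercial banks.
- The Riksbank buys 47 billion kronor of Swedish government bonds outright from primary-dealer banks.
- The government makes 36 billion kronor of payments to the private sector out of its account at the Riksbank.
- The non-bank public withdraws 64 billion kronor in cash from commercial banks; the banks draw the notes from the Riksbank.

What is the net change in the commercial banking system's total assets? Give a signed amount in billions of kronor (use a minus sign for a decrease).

Riksbank balance sheet:
  Assets:      Securities −24B
  Liabilities: Bank reserves −52B, Currency in circulation +64B, Government deposits −36B
Commercial banking system:
  Assets:      Reserves at CB −52B, Securities +24B
  Liabilities: Checkable deposits −28B
Change in total bank assets = -28 billion.

-28 billion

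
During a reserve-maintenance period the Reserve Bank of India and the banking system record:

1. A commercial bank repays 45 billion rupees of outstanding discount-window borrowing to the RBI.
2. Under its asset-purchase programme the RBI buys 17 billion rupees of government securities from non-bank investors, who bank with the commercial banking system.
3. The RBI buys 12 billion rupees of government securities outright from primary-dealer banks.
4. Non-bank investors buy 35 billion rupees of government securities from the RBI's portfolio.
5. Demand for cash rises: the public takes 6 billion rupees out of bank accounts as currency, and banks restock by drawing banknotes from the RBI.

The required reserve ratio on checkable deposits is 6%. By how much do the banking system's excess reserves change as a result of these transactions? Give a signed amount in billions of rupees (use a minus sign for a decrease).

-55.56 billion

Discount-window repayment 45 billion rupees: reserves −45B, deposits 0.
Asset purchase (from non-banks) 17 billion rupees: reserves +17B, deposits +17B.
OMO purchase (from banks) 12 billion rupees: reserves +12B, deposits 0.
Asset sale (to non-banks) 35 billion rupees: reserves −35B, deposits −35B.
Currency withdrawal 6 billion rupees: reserves −6B, deposits −6B.
Totals: Δreserves = −57B, Δdeposits = −24B.
Δrequired reserves = 6% × −24B = −1.44B.
Δexcess reserves = Δreserves − Δrequired = −57B − (−1.44B) = -55.56 billion.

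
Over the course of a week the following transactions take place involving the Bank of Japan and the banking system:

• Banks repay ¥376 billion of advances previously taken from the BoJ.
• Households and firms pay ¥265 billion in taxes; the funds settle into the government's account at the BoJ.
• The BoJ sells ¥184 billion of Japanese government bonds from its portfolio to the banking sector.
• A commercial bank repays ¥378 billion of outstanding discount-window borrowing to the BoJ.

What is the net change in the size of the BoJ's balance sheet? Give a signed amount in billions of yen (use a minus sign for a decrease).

BoJ balance sheet:
  Assets:      Securities −¥184B, Loans to banks −¥754B
  Liabilities: Bank reserves −¥1203B, Government deposits +¥265B
Change in total BoJ assets = -¥938 billion.

-¥938 billion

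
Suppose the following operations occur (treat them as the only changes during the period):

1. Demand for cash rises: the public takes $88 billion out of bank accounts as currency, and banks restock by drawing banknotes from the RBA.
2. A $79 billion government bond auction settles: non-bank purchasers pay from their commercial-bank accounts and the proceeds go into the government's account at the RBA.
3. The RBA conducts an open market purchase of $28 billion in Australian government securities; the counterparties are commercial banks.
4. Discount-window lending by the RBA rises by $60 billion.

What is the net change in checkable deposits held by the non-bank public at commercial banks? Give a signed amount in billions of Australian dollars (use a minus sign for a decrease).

RBA balance sheet:
  Assets:      Securities +$28B, Loans to banks +$60B
  Liabilities: Bank reserves −$79B, Currency in circulation +$88B, Government deposits +$79B
Commercial banking system:
  Assets:      Reserves at CB −$79B, Securities −$28B
  Liabilities: Checkable deposits −$167B, Borrowings from CB +$60B
So the change in checkable deposits held by the non-bank public at commercial banks is -$167 billion.

-$167 billion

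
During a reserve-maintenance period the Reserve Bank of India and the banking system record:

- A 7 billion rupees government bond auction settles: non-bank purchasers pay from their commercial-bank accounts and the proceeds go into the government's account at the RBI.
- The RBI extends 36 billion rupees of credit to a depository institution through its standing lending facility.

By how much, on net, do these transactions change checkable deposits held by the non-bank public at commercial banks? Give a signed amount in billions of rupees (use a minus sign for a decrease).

-7 billion

Government account inflow 7 billion rupees: non-bank counterparties' bank balances fall → −7B.
Discount-window loan 36 billion rupees: the counterparty is a bank, so public deposits are unchanged → 0.
Net: −7 + 0 = -7 billion.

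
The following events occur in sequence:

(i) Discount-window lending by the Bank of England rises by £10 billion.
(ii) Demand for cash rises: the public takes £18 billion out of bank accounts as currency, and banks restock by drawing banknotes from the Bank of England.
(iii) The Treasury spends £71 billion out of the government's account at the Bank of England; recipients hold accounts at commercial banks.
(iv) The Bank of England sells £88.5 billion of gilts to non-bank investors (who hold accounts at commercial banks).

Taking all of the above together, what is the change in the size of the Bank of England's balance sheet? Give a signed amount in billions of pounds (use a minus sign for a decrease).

-£78.5 billion

Bank of England balance sheet:
  Assets:      Securities −£88.5B, Loans to banks +£10B
  Liabilities: Bank reserves −£25.5B, Currency in circulation +£18B, Government deposits −£71B
Commercial banking system:
  Assets:      Reserves at CB −£25.5B
  Liabilities: Checkable deposits −£35.5B, Borrowings from CB +£10B
Change in total Bank of England assets = -£78.5 billion.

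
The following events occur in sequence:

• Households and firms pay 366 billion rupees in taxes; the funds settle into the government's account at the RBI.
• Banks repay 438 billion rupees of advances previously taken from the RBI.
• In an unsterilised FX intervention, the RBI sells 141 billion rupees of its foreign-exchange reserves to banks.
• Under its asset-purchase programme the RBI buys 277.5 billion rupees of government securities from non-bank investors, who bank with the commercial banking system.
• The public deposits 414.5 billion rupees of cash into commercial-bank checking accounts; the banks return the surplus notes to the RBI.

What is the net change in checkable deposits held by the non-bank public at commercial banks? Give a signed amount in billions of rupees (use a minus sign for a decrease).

+326 billion

Government account inflow 366 billion rupees: non-bank counterparties' bank balances fall → −366B.
Discount-window repayment 438 billion rupees: the counterparty is a bank, so public deposits are unchanged → 0.
FX sale 141 billion rupees: the counterparty is a bank, so public deposits are unchanged → 0.
Asset purchase (from non-banks) 277.5 billion rupees: non-bank counterparties' bank balances rise → +277.5B.
Currency deposit 414.5 billion rupees: non-bank counterparties' bank balances rise → +414.5B.
Net: −366 + 0 + 0 + 277.5 + 414.5 = +326 billion.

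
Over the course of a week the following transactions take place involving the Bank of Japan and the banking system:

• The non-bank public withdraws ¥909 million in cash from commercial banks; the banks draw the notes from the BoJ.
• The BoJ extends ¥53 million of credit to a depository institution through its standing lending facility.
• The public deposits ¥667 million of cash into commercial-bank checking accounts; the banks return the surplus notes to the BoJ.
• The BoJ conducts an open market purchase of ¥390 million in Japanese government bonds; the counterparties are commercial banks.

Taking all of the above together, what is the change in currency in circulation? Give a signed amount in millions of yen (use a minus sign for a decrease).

+¥242 million

Currency withdrawal ¥909 million: notes leave the central bank → +¥909M.
Discount-window loan ¥53 million: no currency enters or leaves circulation → 0.
Currency deposit ¥667 million: notes return to the central bank → −¥667M.
OMO purchase (from banks) ¥390 million: no currency enters or leaves circulation → 0.
Net: 909 + 0 − 667 + 0 = +¥242 million.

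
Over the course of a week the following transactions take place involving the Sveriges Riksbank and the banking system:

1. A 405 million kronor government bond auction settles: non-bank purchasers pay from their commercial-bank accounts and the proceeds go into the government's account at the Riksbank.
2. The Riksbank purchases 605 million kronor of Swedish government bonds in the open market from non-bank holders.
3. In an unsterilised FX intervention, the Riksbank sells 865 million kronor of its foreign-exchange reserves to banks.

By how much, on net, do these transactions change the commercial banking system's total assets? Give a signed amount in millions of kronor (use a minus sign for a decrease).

+200 million

Government account inflow 405 million kronor: bank balance sheets shrink → −405M.
Asset purchase (from non-banks) 605 million kronor: bank balance sheets expand → +605M.
FX sale 865 million kronor: just an asset swap on bank balance sheets → 0.
Net: −405 + 605 + 0 = +200 million.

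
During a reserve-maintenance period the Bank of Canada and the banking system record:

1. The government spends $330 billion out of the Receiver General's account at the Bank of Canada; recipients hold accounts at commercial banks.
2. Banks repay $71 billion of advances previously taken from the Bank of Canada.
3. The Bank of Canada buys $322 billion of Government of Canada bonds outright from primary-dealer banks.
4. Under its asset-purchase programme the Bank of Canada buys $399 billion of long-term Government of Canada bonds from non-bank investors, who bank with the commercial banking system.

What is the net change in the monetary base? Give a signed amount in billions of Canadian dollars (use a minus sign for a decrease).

Government spending $330 billion: a non-base liability converts back to reserves → +$330B.
Discount-window repayment $71 billion: Bank of Canada balance sheet contracts → −$71B.
OMO purchase (from banks) $322 billion: Bank of Canada balance sheet expands → +$322B.
Asset purchase (from non-banks) $399 billion: Bank of Canada balance sheet expands → +$399B.
Net: 330 − 71 + 322 + 399 = +$980 billion.

+$980 billion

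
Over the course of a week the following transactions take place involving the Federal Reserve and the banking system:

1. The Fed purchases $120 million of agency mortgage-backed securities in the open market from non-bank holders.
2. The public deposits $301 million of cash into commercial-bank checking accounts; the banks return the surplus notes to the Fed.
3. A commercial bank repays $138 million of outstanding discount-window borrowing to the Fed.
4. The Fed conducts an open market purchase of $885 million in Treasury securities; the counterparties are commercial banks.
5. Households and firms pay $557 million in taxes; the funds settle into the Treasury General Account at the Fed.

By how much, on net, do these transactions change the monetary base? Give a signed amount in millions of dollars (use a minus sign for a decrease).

+$310 million

Fed balance sheet:
  Assets:      Securities +$1005M, Loans to banks −$138M
  Liabilities: Bank reserves +$611M, Currency in circulation −$301M, Government deposits +$557M
Commercial banking system:
  Assets:      Reserves at CB +$611M, Securities −$885M
  Liabilities: Checkable deposits −$136M, Borrowings from CB −$138M
Monetary base = currency + reserves: −$301M + (+$611M) = +$310 million.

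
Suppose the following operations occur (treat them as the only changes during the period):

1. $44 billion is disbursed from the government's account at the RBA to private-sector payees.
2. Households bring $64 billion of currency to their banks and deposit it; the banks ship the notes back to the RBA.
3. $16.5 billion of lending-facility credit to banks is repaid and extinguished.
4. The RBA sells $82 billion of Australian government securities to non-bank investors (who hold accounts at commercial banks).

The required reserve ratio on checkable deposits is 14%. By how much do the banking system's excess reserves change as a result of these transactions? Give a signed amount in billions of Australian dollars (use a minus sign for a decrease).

+$5.86 billion

Government spending $44 billion: reserves +$44B, deposits +$44B.
Currency deposit $64 billion: reserves +$64B, deposits +$64B.
Discount-window repayment $16.5 billion: reserves −$16.5B, deposits 0.
Asset sale (to non-banks) $82 billion: reserves −$82B, deposits −$82B.
Totals: Δreserves = +$9.5B, Δdeposits = +$26B.
Δrequired reserves = 14% × +$26B = +$3.64B.
Δexcess reserves = Δreserves − Δrequired = +$9.5B − (+$3.64B) = +$5.86 billion.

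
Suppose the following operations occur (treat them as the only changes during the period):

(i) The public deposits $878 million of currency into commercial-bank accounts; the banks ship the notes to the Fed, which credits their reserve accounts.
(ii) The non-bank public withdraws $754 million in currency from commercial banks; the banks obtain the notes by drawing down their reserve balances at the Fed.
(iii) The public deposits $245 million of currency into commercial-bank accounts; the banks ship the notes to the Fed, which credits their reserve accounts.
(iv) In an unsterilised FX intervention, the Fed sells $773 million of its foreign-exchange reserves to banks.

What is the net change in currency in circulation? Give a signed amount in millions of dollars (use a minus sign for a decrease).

-$369 million

Currency deposit $878 million: notes return to the central bank → −$878M.
Currency withdrawal $754 million: notes leave the central bank → +$754M.
Currency deposit $245 million: notes return to the central bank → −$245M.
FX sale $773 million: no currency enters or leaves circulation → 0.
Net: −878 + 754 − 245 + 0 = -$369 million.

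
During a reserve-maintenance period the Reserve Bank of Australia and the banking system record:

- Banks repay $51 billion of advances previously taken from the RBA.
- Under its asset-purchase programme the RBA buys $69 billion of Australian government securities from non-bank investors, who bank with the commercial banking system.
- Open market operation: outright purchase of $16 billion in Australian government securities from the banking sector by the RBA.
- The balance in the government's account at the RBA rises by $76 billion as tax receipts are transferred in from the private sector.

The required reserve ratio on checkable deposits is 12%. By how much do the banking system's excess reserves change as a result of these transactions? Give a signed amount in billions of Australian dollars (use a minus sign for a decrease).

Discount-window repayment $51 billion: reserves −$51B, deposits 0.
Asset purchase (from non-banks) $69 billion: reserves +$69B, deposits +$69B.
OMO purchase (from banks) $16 billion: reserves +$16B, deposits 0.
Government account inflow $76 billion: reserves −$76B, deposits −$76B.
Totals: Δreserves = −$42B, Δdeposits = −$7B.
Δrequired reserves = 12% × −$7B = −$0.84B.
Δexcess reserves = Δreserves − Δrequired = −$42B − (−$0.84B) = -$41.16 billion.

-$41.16 billion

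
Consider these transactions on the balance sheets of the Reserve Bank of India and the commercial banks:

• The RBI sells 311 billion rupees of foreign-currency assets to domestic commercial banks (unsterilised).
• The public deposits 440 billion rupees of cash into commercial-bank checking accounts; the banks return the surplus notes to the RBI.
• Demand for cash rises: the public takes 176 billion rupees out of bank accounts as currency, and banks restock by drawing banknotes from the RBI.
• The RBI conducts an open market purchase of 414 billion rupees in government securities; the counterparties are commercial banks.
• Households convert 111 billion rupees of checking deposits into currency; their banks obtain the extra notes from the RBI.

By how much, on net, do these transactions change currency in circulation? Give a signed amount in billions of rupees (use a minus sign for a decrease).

-153 billion

FX sale 311 billion rupees: no currency enters or leaves circulation → 0.
Currency deposit 440 billion rupees: notes return to the central bank → −440B.
Currency withdrawal 176 billion rupees: notes leave the central bank → +176B.
OMO purchase (from banks) 414 billion rupees: no currency enters or leaves circulation → 0.
Currency withdrawal 111 billion rupees: notes leave the central bank → +111B.
Net: 0 − 440 + 176 + 0 + 111 = -153 billion.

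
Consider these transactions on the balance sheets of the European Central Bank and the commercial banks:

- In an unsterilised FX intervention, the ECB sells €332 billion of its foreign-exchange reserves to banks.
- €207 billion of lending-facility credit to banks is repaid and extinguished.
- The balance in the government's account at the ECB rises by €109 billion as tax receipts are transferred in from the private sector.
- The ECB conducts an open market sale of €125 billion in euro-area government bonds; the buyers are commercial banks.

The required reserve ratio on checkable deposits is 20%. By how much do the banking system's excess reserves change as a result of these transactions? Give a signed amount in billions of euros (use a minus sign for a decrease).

FX sale €332 billion: reserves −€332B, deposits 0.
Discount-window repayment €207 billion: reserves −€207B, deposits 0.
Government account inflow €109 billion: reserves −€109B, deposits −€109B.
OMO sale (to banks) €125 billion: reserves −€125B, deposits 0.
Totals: Δreserves = −€773B, Δdeposits = −€109B.
Δrequired reserves = 20% × −€109B = −€21.8B.
Δexcess reserves = Δreserves − Δrequired = −€773B − (−€21.8B) = -€751.2 billion.

-€751.2 billion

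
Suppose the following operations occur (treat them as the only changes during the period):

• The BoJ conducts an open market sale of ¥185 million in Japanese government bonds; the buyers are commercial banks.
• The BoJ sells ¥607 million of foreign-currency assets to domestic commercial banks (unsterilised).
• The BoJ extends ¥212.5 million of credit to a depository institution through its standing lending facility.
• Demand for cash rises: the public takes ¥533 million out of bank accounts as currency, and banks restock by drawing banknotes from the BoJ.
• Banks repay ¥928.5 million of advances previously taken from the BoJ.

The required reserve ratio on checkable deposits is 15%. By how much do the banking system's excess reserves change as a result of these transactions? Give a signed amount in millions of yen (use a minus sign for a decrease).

-¥1961.05 million

OMO sale (to banks) ¥185 million: reserves −¥185M, deposits 0.
FX sale ¥607 million: reserves −¥607M, deposits 0.
Discount-window loan ¥212.5 million: reserves +¥212.5M, deposits 0.
Currency withdrawal ¥533 million: reserves −¥533M, deposits −¥533M.
Discount-window repayment ¥928.5 million: reserves −¥928.5M, deposits 0.
Totals: Δreserves = −¥2041M, Δdeposits = −¥533M.
Δrequired reserves = 15% × −¥533M = −¥79.95M.
Δexcess reserves = Δreserves − Δrequired = −¥2041M − (−¥79.95M) = -¥1961.05 million.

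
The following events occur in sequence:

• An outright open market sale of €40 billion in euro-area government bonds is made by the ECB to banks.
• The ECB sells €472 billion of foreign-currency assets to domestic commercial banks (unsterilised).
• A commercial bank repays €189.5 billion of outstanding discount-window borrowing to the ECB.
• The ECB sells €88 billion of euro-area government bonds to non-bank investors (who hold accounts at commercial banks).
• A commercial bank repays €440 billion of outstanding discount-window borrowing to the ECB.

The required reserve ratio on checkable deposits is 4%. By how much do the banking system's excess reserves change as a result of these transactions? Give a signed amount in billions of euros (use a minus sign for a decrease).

-€1225.98 billion

OMO sale (to banks) €40 billion: reserves −€40B, deposits 0.
FX sale €472 billion: reserves −€472B, deposits 0.
Discount-window repayment €189.5 billion: reserves −€189.5B, deposits 0.
Asset sale (to non-banks) €88 billion: reserves −€88B, deposits −€88B.
Discount-window repayment €440 billion: reserves −€440B, deposits 0.
Totals: Δreserves = −€1229.5B, Δdeposits = −€88B.
Δrequired reserves = 4% × −€88B = −€3.52B.
Δexcess reserves = Δreserves − Δrequired = −€1229.5B − (−€3.52B) = -€1225.98 billion.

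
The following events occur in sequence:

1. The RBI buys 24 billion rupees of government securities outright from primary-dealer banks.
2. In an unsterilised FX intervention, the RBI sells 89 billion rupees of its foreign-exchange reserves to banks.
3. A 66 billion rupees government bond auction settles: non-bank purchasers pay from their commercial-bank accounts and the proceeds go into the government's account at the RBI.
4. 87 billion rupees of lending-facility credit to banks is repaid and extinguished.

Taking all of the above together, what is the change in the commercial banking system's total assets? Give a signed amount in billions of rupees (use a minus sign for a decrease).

OMO purchase (from banks) 24 billion rupees: just an asset swap on bank balance sheets → 0.
FX sale 89 billion rupees: just an asset swap on bank balance sheets → 0.
Government account inflow 66 billion rupees: bank balance sheets shrink → −66B.
Discount-window repayment 87 billion rupees: bank balance sheets shrink → −87B.
Net: 0 + 0 − 66 − 87 = -153 billion.

-153 billion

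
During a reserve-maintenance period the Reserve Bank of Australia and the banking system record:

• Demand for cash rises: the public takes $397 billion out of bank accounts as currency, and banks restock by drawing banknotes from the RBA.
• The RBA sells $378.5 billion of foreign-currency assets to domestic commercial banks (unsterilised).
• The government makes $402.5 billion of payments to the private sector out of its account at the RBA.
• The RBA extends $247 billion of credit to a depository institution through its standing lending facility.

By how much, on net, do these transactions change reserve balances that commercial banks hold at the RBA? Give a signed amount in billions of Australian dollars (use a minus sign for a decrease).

Currency withdrawal $397 billion: banks swap reserves for currency → −$397B.
FX sale $378.5 billion: the buying banks pay out of their reserve balances → −$378.5B.
Government spending $402.5 billion: government payments flow into bank reserve accounts → +$402.5B.
Discount-window loan $247 billion: the loan is credited to the bank's reserve account → +$247B.
Net: −397 − 378.5 + 402.5 + 247 = -$126 billion.

-$126 billion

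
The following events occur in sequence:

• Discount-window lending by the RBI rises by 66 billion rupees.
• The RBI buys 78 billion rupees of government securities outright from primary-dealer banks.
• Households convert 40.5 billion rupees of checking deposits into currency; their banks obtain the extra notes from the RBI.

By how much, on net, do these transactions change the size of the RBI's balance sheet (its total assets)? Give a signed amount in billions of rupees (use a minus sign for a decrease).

Discount-window loan 66 billion rupees: an RBI asset is acquired → +66B.
OMO purchase (from banks) 78 billion rupees: an RBI asset is acquired → +78B.
Currency withdrawal 40.5 billion rupees: only the composition of liabilities changes → 0.
Net: 66 + 78 + 0 = +144 billion.

+144 billion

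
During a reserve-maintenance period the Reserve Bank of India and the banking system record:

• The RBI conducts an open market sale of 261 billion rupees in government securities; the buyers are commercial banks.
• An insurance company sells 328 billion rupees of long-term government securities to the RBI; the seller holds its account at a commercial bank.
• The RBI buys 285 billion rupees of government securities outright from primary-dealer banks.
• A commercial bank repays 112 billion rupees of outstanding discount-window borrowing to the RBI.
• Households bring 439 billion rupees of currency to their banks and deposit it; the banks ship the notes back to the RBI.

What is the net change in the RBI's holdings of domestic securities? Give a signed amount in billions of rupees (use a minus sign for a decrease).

RBI balance sheet:
  Assets:      Securities +352B, Loans to banks −112B
  Liabilities: Bank reserves +679B, Currency in circulation −439B
Commercial banking system:
  Assets:      Reserves at CB +679B, Securities −24B
  Liabilities: Checkable deposits +767B, Borrowings from CB −112B
So the change in the RBI's holdings of domestic securities is +352 billion.

+352 billion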